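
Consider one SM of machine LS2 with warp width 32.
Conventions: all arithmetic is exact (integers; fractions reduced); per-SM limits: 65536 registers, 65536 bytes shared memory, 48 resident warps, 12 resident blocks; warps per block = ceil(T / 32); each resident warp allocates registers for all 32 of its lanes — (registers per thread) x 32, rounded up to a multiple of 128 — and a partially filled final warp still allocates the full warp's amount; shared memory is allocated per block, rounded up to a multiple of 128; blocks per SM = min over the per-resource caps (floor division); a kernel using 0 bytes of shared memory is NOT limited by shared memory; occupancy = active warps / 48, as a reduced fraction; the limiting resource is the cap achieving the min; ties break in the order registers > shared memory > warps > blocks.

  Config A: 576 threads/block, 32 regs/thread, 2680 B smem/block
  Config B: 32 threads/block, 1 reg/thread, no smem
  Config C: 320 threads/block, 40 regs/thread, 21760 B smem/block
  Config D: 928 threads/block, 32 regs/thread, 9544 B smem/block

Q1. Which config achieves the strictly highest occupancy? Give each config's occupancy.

occupancies: A 3/4, B 1/4, C 5/8, D 29/48

Answer: A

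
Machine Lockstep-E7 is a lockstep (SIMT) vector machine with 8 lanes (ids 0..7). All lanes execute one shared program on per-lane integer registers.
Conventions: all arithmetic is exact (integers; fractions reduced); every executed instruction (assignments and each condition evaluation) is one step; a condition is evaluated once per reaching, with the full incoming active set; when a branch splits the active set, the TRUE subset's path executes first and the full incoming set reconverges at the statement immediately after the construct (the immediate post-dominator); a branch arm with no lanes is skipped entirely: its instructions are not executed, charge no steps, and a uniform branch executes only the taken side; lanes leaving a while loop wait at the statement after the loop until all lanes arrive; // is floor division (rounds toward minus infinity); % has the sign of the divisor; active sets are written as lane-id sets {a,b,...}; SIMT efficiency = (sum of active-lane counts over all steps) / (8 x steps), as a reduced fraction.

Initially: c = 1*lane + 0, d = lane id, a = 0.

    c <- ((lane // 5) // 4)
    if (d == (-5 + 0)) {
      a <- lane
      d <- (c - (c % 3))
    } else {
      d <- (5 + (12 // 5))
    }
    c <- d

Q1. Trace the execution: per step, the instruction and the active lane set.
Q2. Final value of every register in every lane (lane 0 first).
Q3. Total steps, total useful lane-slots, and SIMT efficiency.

step 0: c <- ((lane // 5) // 4)      {0,1,2,3,4,5,6,7}
step 1: eval (d == (-5 + 0))         {0,1,2,3,4,5,6,7}
step 2: d <- (5 + (12 // 5))         {0,1,2,3,4,5,6,7}
step 3: c <- d                       {0,1,2,3,4,5,6,7}

Answer: 4 steps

c: 7,7,7,7,7,7,7,7
d: 7,7,7,7,7,7,7,7
a: 0,0,0,0,0,0,0,0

steps = 4; useful = 32; efficiency = 32/32 = 1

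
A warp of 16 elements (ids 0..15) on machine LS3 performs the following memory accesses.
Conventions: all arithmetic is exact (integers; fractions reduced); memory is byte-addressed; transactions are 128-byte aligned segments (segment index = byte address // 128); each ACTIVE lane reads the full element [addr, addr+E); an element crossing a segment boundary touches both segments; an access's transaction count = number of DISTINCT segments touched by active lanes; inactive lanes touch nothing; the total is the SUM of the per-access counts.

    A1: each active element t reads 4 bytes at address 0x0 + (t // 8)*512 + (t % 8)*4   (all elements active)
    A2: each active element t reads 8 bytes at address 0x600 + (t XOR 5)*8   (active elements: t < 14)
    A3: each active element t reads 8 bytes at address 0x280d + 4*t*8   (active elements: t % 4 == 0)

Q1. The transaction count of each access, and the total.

A1: 2 transactions
A2: 1 transaction
A3: 4 transactions

Answer: 2,1,4; total 7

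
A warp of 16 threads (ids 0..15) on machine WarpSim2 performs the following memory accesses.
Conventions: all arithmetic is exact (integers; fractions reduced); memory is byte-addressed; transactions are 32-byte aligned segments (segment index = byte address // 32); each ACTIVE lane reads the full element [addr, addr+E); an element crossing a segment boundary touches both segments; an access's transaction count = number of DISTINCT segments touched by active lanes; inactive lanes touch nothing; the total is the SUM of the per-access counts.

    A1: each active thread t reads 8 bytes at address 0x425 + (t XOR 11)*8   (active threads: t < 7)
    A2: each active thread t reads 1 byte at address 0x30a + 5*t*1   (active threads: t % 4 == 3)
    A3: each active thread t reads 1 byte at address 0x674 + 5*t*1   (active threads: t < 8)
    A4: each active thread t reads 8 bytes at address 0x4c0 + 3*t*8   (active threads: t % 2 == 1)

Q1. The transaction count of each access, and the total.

A1: 3 transactions
A2: 3 transactions
A3: 2 transactions
A4: 8 transactions

Answer: 3,3,2,8; total 16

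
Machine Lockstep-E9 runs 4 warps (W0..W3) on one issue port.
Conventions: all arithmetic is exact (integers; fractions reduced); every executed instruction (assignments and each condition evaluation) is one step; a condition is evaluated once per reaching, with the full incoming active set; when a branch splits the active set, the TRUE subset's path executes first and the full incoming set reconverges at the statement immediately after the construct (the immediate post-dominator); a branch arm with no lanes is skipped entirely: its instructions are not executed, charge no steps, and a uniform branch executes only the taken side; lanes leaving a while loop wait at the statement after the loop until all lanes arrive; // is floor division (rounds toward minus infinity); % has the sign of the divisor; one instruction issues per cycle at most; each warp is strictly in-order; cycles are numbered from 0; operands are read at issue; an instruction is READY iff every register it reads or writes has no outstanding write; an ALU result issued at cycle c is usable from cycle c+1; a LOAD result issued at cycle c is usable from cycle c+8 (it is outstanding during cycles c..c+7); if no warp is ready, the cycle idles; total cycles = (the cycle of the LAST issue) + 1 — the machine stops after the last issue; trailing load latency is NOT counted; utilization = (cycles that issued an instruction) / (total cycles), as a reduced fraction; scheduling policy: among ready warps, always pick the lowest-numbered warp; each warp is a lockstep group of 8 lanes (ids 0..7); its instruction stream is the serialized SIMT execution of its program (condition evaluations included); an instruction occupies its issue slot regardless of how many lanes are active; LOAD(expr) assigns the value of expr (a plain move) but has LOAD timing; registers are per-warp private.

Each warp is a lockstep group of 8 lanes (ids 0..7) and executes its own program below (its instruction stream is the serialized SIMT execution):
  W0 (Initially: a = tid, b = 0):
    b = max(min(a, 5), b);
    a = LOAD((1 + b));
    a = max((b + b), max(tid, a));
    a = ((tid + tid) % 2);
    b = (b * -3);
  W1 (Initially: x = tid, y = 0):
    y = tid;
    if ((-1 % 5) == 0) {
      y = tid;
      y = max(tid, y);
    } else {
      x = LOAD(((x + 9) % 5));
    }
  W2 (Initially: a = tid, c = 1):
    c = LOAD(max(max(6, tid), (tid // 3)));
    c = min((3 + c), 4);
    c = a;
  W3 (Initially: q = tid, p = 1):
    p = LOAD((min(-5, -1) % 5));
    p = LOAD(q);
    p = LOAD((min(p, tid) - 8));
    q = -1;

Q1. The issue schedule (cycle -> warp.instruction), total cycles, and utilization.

cycle 0: W0.I0
cycle 1: W0.I1
cycle 2: W1.I0
cycle 3: W1.I1
cycle 4: W1.I2
cycle 5: W2.I0
cycle 6: W3.I0
cycle 7: idle
cycle 8: idle
cycle 9: W0.I2
cycle 10: W0.I3
cycle 11: W0.I4
cycle 12: idle
cycle 13: W2.I1
cycle 14: W2.I2
cycle 15: W3.I1
cycle 16: idle
cycle 17: idle
cycle 18: idle
cycle 19: idle
cycle 20: idle
cycle 21: idle
cycle 22: idle
cycle 23: W3.I2
cycle 24: W3.I3

Answer: 25 cycles, utilization 3/5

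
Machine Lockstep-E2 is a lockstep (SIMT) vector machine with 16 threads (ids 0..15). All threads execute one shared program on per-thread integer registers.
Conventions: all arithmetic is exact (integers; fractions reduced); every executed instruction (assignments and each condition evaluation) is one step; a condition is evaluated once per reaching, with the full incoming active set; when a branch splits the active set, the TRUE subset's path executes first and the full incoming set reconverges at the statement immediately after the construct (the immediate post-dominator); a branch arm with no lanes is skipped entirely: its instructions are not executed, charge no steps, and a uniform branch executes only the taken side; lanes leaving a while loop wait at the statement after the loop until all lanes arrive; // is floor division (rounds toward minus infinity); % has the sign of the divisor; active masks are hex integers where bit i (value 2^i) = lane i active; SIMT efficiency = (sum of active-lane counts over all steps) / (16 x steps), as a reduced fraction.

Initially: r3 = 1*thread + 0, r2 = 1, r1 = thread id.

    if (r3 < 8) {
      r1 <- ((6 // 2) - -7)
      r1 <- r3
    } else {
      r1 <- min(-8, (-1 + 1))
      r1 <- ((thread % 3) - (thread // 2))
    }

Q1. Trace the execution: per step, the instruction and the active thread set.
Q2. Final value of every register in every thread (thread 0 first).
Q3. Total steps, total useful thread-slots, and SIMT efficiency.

step 0: eval (r3 < 8)                0xffff
step 1: r1 <- ((6 // 2) - -7)        0x00ff
step 2: r1 <- r3                     0x00ff
step 3: r1 <- min(-8, (-1 + 1))      0xff00
step 4: r1 <- ((thread % 3) - (thread // 2)) 0xff00

Answer: 5 steps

r3: 0,1,2,3,4,5,6,7,8,9,10,11,12,13,14,15
r2: 1,1,1,1,1,1,1,1,1,1,1,1,1,1,1,1
r1: 0,1,2,3,4,5,6,7,-2,-4,-4,-3,-6,-5,-5,-7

steps = 5; useful = 48; efficiency = 48/80 = 3/5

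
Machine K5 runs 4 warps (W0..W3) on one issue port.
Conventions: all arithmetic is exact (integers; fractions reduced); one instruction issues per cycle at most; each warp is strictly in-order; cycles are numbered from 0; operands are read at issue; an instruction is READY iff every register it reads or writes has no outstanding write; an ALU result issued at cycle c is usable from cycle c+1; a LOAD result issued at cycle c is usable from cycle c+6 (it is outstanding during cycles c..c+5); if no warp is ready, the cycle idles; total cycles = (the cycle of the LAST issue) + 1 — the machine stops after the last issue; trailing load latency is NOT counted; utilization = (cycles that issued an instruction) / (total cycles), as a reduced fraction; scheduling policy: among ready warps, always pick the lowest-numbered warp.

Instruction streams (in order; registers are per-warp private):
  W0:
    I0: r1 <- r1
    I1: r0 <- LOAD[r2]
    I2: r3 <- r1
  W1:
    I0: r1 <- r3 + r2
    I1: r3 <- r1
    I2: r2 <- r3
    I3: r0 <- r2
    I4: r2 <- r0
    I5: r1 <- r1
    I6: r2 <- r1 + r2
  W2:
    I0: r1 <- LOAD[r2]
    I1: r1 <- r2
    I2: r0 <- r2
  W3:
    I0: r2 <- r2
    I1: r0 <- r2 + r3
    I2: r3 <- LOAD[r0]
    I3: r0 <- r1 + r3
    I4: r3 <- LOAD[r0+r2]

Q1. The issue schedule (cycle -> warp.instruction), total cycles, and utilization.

cycle 0: W0.I0
cycle 1: W0.I1
cycle 2: W0.I2
cycle 3: W1.I0
cycle 4: W1.I1
cycle 5: W1.I2
cycle 6: W1.I3
cycle 7: W1.I4
cycle 8: W1.I5
cycle 9: W1.I6
cycle 10: W2.I0
cycle 11: W3.I0
cycle 12: W3.I1
cycle 13: W3.I2
cycle 14: idle
cycle 15: idle
cycle 16: W2.I1
cycle 17: W2.I2
cycle 18: idle
cycle 19: W3.I3
cycle 20: W3.I4

Answer: 21 cycles, utilization 6/7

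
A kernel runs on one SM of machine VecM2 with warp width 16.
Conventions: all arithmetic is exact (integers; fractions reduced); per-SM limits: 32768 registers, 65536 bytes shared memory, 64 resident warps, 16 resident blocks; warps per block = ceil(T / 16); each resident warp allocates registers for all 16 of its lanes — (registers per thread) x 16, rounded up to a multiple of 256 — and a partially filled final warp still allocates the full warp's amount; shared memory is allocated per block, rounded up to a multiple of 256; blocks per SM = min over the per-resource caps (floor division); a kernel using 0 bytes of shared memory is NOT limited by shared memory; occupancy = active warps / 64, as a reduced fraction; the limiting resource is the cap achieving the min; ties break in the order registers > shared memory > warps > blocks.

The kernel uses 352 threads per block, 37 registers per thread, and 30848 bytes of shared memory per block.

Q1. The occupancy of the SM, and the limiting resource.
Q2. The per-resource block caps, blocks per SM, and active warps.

Answer: occupancy 11/32, limited by registers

registers: 1 block
shared memory: 2 blocks
warps: 2 blocks
blocks: 16 blocks

Answer: 1 block, 22 active warps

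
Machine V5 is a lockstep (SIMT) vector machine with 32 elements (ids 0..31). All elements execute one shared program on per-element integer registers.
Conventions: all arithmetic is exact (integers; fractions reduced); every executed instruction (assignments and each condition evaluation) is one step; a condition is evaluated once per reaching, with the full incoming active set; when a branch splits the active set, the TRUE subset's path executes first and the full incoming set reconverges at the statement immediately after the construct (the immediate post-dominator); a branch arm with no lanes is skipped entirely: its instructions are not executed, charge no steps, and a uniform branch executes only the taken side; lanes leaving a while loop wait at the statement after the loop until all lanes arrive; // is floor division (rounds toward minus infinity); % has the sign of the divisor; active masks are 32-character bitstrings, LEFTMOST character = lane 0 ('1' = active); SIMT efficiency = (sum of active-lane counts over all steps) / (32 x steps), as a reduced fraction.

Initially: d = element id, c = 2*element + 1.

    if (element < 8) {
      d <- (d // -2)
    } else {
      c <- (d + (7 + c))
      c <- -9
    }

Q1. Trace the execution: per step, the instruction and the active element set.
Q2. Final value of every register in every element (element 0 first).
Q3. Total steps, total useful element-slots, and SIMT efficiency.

step 0: eval (element < 8)           11111111111111111111111111111111
step 1: d <- (d // -2)               11111111000000000000000000000000
step 2: c <- (d + (7 + c))           00000000111111111111111111111111
step 3: c <- -9                      00000000111111111111111111111111

Answer: 4 steps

d: 0,-1,-1,-2,-2,-3,-3,-4,8,9,10,11,12,13,14,15,16,17,18,19,20,21,22,23,24,25,26,27,28,29,30,31
c: 1,3,5,7,9,11,13,15,-9,-9,-9,-9,-9,-9,-9,-9,-9,-9,-9,-9,-9,-9,-9,-9,-9,-9,-9,-9,-9,-9,-9,-9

steps = 4; useful = 88; efficiency = 88/128 = 11/16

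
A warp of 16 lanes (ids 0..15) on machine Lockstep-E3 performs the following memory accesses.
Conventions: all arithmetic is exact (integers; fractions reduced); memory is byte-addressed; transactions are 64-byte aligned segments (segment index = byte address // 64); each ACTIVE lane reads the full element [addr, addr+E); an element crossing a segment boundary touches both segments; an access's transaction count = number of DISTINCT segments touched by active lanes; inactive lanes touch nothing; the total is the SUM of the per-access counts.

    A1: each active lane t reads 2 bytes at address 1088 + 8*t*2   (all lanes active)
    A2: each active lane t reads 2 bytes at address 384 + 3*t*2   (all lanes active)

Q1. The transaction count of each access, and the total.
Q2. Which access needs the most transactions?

A1: 4 transactions
A2: 2 transactions

Answer: 4,2; total 6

Answer: A1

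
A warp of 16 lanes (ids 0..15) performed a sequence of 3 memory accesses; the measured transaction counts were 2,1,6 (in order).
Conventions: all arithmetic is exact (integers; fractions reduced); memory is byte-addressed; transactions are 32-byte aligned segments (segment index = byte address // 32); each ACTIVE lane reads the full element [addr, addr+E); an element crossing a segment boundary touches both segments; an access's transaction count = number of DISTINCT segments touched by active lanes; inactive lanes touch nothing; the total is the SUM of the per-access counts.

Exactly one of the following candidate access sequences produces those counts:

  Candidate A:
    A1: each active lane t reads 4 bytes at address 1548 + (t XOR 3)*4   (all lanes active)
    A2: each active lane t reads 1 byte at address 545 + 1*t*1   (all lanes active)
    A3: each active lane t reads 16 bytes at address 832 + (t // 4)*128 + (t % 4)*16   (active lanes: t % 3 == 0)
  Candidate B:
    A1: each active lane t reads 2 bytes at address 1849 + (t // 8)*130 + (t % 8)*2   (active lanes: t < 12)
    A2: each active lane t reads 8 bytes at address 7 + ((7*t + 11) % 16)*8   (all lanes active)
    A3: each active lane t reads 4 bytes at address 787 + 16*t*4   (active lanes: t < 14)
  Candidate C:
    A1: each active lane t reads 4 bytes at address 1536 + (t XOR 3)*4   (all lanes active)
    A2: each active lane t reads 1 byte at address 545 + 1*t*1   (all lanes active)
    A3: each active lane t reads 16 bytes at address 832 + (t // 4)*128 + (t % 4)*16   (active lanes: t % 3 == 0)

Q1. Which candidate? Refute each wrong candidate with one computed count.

A: A1 gives 3 transactions, not 2
B: A1 gives 4 transactions, not 2
C: all counts match (2,1,6)

Answer: C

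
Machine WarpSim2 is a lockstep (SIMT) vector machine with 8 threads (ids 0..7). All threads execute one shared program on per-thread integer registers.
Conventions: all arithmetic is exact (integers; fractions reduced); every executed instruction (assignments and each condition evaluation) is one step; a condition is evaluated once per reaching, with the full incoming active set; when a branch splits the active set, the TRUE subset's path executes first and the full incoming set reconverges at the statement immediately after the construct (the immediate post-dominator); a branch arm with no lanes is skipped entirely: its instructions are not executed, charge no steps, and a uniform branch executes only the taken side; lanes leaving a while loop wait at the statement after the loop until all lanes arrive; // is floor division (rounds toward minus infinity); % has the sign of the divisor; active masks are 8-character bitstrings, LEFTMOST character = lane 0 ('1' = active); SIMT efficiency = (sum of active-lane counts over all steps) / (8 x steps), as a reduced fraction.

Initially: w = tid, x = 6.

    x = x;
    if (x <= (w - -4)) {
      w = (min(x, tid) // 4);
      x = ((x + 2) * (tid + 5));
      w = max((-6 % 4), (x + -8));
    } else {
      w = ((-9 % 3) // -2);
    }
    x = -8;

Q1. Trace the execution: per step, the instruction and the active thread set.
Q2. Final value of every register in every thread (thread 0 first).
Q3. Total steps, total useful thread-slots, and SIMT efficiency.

step 0: x <- x                       11111111
step 1: eval (x <= (w - -4))         11111111
step 2: w <- (min(x, tid) // 4)      00111111
step 3: x <- ((x + 2) * (tid + 5))   00111111
step 4: w <- max((-6 % 4), (x + -8)) 00111111
step 5: w <- ((-9 % 3) // -2)        11000000
step 6: x <- -8                      11111111

Answer: 7 steps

w: 0,0,48,56,64,72,80,88
x: -8,-8,-8,-8,-8,-8,-8,-8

steps = 7; useful = 44; efficiency = 44/56 = 11/14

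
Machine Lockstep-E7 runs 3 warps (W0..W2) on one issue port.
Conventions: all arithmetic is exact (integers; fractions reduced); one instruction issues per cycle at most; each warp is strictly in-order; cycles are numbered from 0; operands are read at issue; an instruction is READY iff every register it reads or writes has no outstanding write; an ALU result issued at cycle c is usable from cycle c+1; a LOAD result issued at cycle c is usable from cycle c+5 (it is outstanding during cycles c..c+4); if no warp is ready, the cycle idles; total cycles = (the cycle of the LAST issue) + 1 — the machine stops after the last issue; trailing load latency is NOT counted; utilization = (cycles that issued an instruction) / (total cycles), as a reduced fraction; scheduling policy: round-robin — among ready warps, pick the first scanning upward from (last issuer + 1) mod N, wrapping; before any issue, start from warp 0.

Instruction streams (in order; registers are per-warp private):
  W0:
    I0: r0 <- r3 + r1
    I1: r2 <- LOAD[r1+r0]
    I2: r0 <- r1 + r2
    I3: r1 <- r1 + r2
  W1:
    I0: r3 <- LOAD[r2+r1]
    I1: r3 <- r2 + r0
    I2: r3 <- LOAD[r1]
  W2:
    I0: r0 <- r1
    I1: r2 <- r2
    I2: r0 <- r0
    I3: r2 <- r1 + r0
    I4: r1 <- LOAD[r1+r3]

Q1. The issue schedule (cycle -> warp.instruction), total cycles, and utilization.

cycle 0: W0.I0
cycle 1: W1.I0
cycle 2: W2.I0
cycle 3: W0.I1
cycle 4: W2.I1
cycle 5: W2.I2
cycle 6: W1.I1
cycle 7: W2.I3
cycle 8: W0.I2
cycle 9: W1.I2
cycle 10: W2.I4
cycle 11: W0.I3

Answer: 12 cycles, utilization 1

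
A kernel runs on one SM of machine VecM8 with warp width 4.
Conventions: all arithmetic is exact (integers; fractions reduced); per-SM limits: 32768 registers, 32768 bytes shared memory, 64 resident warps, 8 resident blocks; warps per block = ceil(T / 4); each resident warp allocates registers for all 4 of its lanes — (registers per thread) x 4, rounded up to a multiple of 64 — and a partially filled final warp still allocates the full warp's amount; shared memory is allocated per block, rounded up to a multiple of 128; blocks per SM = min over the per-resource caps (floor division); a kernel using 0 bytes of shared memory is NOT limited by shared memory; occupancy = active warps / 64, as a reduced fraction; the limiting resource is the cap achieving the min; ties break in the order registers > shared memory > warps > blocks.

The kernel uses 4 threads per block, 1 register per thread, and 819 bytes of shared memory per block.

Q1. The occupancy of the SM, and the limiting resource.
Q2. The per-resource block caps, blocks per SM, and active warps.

Answer: occupancy 1/8, limited by blocks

registers: 512 blocks
shared memory: 36 blocks
warps: 64 blocks
blocks: 8 blocks

Answer: 8 blocks, 8 active warps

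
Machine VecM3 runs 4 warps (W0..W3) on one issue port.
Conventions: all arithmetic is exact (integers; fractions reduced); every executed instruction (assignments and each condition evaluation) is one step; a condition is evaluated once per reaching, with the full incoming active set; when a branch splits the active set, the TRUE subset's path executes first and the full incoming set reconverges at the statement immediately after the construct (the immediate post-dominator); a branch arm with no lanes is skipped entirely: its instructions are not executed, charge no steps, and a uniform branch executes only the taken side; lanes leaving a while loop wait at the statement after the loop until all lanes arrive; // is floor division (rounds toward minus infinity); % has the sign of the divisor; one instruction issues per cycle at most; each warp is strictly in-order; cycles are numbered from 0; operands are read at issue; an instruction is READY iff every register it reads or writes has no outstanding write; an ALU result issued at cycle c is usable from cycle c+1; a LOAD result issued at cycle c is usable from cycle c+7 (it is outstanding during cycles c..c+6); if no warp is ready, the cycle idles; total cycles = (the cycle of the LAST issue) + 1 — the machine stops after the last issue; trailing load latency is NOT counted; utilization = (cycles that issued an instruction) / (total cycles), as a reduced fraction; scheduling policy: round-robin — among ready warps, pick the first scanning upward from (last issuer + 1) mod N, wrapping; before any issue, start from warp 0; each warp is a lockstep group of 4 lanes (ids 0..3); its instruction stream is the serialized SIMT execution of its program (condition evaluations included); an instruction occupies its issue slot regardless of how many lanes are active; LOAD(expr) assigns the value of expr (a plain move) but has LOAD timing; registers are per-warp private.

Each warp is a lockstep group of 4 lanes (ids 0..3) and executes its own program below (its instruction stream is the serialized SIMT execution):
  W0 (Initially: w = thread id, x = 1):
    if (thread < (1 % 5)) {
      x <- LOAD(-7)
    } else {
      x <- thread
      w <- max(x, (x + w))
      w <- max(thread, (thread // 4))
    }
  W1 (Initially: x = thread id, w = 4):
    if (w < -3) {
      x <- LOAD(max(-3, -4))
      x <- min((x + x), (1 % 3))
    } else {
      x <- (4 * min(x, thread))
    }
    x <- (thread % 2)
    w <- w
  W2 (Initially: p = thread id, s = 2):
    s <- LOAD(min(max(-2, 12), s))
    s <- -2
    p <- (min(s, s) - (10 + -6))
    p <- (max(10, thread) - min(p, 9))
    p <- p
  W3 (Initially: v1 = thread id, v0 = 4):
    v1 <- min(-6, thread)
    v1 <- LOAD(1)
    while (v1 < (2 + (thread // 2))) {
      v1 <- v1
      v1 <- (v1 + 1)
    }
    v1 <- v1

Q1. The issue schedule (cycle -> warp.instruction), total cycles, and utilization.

cycle 0: W0.I0
cycle 1: W1.I0
cycle 2: W2.I0
cycle 3: W3.I0
cycle 4: W0.I1
cycle 5: W1.I1
cycle 6: W3.I1
cycle 7: W1.I2
cycle 8: W1.I3
cycle 9: W2.I1
cycle 10: W2.I2
cycle 11: W0.I2
cycle 12: W2.I3
cycle 13: W3.I2
cycle 14: W0.I3
cycle 15: W2.I4
cycle 16: W3.I3
cycle 17: W0.I4
cycle 18: W3.I4
cycle 19: W3.I5
cycle 20: W3.I6
cycle 21: W3.I7
cycle 22: W3.I8
cycle 23: W3.I9

Answer: 24 cycles, utilization 1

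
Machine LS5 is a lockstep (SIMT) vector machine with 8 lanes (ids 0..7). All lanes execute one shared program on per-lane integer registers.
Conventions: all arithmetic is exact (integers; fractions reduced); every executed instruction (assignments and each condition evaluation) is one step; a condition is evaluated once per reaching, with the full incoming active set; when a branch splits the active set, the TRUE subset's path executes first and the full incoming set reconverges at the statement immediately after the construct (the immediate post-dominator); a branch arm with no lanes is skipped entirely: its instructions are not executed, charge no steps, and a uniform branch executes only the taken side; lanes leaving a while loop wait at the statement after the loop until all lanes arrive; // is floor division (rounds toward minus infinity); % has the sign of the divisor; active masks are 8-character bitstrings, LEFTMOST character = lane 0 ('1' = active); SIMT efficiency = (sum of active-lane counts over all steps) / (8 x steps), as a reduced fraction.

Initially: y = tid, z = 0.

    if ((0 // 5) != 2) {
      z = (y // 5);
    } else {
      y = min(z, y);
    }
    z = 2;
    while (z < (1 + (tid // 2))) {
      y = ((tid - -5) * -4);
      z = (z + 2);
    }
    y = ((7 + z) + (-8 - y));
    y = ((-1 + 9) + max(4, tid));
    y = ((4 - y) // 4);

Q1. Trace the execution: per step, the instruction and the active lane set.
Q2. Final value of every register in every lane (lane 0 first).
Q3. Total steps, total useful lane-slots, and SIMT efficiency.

step 0: eval ((0 // 5) != 2)         11111111
step 1: z <- (y // 5)                11111111
step 2: z <- 2                       11111111
step 3: eval (z < (1 + (tid // 2)))  11111111
step 4: y <- ((tid - -5) * -4)       00001111
step 5: z <- (z + 2)                 00001111
step 6: eval (z < (1 + (tid // 2)))  00001111
step 7: y <- ((7 + z) + (-8 - y))    11111111
step 8: y <- ((-1 + 9) + max(4, tid)) 11111111
step 9: y <- ((4 - y) // 4)          11111111

Answer: 10 steps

y: -2,-2,-2,-2,-2,-3,-3,-3
z: 2,2,2,2,4,4,4,4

steps = 10; useful = 68; efficiency = 68/80 = 17/20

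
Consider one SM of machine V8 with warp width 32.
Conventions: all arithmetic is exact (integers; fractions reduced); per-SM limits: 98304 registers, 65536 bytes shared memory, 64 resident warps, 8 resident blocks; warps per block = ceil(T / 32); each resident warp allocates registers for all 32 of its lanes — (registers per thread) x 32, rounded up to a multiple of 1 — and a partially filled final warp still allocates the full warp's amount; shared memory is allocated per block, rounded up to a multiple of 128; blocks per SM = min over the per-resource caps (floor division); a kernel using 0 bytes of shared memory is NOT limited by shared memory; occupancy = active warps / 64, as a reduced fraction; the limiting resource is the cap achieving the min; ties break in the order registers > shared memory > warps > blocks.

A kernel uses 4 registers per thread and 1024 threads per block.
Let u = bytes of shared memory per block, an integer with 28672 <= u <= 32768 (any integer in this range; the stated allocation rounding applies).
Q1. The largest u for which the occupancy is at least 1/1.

Answer: u = 32768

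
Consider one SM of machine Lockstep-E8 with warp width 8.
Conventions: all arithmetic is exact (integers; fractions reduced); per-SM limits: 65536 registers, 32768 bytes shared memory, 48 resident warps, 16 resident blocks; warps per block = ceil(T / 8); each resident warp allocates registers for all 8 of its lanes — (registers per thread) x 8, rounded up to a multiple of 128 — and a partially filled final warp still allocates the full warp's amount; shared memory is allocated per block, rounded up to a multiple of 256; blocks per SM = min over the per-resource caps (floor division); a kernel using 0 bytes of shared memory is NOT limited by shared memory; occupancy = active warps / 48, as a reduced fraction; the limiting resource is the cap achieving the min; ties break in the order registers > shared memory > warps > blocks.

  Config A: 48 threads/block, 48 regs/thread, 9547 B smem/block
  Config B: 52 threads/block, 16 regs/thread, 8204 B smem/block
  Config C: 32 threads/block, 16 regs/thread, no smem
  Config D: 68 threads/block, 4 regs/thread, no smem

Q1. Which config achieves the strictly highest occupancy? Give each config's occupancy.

occupancies: A 3/8, B 7/16, C 1, D 15/16

Answer: C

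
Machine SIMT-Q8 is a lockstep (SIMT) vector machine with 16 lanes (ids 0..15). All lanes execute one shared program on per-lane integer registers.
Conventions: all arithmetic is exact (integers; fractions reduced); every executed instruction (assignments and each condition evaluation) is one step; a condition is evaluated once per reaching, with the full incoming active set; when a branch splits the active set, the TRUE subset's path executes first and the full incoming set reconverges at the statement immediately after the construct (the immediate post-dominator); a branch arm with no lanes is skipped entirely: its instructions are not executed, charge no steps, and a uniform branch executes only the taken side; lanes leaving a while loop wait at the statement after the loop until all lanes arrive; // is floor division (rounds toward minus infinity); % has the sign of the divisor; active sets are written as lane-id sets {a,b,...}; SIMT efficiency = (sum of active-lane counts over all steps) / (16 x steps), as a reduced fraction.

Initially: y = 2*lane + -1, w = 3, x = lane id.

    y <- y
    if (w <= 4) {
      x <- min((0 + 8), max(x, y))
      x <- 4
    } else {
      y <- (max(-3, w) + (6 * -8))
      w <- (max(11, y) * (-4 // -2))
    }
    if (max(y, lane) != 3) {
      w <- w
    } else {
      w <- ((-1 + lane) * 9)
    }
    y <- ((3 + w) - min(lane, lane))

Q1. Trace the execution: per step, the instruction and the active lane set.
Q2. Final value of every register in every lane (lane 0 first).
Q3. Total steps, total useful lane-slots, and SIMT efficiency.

step 0: y <- y                       {0,1,2,3,4,5,6,7,8,9,10,11,12,13,14,15}
step 1: eval (w <= 4)                {0,1,2,3,4,5,6,7,8,9,10,11,12,13,14,15}
step 2: x <- min((0 + 8), max(x, y)) {0,1,2,3,4,5,6,7,8,9,10,11,12,13,14,15}
step 3: x <- 4                       {0,1,2,3,4,5,6,7,8,9,10,11,12,13,14,15}
step 4: eval (max(y, lane) != 3)     {0,1,2,3,4,5,6,7,8,9,10,11,12,13,14,15}
step 5: w <- w                       {0,1,3,4,5,6,7,8,9,10,11,12,13,14,15}
step 6: w <- ((-1 + lane) * 9)       {2}
step 7: y <- ((3 + w) - min(lane, lane)) {0,1,2,3,4,5,6,7,8,9,10,11,12,13,14,15}

Answer: 8 steps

y: 6,5,10,3,2,1,0,-1,-2,-3,-4,-5,-6,-7,-8,-9
w: 3,3,9,3,3,3,3,3,3,3,3,3,3,3,3,3
x: 4,4,4,4,4,4,4,4,4,4,4,4,4,4,4,4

steps = 8; useful = 112; efficiency = 112/128 = 7/8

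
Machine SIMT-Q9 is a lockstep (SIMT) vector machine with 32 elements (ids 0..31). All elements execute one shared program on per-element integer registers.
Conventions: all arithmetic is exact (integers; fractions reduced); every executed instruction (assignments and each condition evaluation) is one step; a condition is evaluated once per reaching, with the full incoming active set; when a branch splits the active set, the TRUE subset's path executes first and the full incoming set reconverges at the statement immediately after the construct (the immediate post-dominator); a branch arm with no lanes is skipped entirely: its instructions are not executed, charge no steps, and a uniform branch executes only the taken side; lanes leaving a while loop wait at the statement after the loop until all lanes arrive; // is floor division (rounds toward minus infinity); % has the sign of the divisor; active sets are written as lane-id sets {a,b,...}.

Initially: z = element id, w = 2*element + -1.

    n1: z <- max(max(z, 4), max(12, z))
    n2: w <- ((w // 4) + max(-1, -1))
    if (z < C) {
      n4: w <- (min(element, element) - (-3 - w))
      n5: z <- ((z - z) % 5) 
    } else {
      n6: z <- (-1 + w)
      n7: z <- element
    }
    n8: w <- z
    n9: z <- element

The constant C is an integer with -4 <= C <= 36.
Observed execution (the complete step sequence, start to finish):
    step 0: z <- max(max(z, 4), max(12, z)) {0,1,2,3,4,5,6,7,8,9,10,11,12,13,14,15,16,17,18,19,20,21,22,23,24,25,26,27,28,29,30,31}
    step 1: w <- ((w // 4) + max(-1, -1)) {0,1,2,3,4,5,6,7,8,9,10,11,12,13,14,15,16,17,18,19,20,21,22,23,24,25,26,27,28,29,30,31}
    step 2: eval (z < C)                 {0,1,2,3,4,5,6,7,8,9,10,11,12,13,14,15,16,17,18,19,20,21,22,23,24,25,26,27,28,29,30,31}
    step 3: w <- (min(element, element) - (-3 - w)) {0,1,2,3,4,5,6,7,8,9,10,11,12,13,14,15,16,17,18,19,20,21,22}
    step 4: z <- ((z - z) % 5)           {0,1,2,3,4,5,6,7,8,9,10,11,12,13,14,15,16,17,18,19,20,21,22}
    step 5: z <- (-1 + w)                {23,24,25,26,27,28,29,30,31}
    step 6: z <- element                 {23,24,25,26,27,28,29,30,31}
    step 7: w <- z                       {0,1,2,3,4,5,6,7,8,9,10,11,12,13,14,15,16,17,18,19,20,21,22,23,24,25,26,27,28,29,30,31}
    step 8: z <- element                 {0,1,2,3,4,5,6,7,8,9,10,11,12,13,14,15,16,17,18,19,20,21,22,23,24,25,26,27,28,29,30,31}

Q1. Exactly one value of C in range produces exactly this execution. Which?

Answer: C = 23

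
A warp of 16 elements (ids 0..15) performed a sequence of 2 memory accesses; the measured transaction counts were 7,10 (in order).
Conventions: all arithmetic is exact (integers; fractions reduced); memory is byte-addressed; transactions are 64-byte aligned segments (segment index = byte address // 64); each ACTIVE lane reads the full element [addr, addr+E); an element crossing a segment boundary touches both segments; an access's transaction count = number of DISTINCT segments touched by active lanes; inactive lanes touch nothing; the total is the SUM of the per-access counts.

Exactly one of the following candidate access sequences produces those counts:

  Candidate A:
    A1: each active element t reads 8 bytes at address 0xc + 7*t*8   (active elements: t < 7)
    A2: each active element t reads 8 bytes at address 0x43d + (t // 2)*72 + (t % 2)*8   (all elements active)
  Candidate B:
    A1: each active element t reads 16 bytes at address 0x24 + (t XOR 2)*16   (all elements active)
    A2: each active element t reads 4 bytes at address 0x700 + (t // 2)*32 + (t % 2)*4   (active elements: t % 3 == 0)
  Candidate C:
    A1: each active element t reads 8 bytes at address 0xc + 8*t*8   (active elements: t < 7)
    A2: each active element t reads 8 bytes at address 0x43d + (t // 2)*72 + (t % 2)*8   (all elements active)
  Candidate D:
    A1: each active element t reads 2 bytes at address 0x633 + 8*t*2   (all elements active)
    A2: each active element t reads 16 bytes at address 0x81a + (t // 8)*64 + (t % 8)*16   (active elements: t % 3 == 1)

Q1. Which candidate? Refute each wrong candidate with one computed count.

A: A1 gives 6 transactions, not 7
B: A1 gives 5 transactions, not 7
D: A1 gives 5 transactions, not 7
C: all counts match (7,10)

Answer: C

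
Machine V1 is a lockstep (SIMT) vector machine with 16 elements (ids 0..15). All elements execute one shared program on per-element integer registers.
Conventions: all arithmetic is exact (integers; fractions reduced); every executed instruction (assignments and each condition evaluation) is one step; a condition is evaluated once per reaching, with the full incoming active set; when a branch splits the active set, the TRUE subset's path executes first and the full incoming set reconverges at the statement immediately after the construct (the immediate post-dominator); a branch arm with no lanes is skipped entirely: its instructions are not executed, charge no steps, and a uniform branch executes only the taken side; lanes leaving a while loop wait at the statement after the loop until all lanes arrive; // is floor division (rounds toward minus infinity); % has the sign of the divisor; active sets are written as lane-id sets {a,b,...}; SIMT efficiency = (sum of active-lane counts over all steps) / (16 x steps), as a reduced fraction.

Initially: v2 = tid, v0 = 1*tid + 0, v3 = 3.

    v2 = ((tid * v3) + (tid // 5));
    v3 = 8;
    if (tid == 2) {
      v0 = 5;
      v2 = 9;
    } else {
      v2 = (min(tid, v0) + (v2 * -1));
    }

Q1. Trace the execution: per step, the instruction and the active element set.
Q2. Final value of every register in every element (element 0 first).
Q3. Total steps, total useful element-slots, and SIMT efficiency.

step 0: v2 <- ((tid * v3) + (tid // 5)) {0,1,2,3,4,5,6,7,8,9,10,11,12,13,14,15}
step 1: v3 <- 8                      {0,1,2,3,4,5,6,7,8,9,10,11,12,13,14,15}
step 2: eval (tid == 2)              {0,1,2,3,4,5,6,7,8,9,10,11,12,13,14,15}
step 3: v0 <- 5                      {2}
step 4: v2 <- 9                      {2}
step 5: v2 <- (min(tid, v0) + (v2 * -1)) {0,1,3,4,5,6,7,8,9,10,11,12,13,14,15}

Answer: 6 steps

v2: 0,-2,9,-6,-8,-11,-13,-15,-17,-19,-22,-24,-26,-28,-30,-33
v0: 0,1,5,3,4,5,6,7,8,9,10,11,12,13,14,15
v3: 8,8,8,8,8,8,8,8,8,8,8,8,8,8,8,8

steps = 6; useful = 65; efficiency = 65/96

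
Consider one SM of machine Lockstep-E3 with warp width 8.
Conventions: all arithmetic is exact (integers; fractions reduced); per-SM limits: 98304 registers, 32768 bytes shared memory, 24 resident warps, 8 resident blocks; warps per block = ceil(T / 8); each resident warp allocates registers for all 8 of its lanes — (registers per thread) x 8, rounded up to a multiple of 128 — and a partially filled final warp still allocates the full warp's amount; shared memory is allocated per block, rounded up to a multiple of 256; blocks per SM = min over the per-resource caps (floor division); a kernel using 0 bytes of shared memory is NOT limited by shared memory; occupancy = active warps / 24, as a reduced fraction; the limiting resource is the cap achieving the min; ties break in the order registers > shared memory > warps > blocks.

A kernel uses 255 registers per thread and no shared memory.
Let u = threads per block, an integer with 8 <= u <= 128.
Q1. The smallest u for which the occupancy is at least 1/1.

Answer: u = 17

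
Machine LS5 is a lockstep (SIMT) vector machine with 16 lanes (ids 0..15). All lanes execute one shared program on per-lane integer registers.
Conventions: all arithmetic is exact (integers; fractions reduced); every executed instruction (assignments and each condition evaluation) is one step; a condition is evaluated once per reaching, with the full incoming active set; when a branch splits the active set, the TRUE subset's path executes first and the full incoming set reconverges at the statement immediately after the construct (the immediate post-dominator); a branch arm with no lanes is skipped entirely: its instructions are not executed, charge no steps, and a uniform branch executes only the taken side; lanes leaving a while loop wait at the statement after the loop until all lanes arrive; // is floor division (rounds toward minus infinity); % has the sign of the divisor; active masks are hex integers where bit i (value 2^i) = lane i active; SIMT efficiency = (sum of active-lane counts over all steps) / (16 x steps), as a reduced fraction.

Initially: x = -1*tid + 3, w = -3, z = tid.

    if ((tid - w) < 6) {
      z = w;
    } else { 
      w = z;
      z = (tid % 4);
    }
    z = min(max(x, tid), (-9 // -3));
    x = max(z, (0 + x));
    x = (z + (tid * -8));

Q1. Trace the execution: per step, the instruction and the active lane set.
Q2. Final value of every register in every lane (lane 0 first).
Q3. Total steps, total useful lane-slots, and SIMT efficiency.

step 0: eval ((tid - w) < 6)         0xffff
step 1: z <- w                       0x0007
step 2: w <- z                       0xfff8
step 3: z <- (tid % 4)               0xfff8
step 4: z <- min(max(x, tid), (-9 // -3)) 0xffff
step 5: x <- max(z, (0 + x))         0xffff
step 6: x <- (z + (tid * -8))        0xffff

Answer: 7 steps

x: 3,-6,-14,-21,-29,-37,-45,-53,-61,-69,-77,-85,-93,-101,-109,-117
w: -3,-3,-3,3,4,5,6,7,8,9,10,11,12,13,14,15
z: 3,2,2,3,3,3,3,3,3,3,3,3,3,3,3,3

steps = 7; useful = 93; efficiency = 93/112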